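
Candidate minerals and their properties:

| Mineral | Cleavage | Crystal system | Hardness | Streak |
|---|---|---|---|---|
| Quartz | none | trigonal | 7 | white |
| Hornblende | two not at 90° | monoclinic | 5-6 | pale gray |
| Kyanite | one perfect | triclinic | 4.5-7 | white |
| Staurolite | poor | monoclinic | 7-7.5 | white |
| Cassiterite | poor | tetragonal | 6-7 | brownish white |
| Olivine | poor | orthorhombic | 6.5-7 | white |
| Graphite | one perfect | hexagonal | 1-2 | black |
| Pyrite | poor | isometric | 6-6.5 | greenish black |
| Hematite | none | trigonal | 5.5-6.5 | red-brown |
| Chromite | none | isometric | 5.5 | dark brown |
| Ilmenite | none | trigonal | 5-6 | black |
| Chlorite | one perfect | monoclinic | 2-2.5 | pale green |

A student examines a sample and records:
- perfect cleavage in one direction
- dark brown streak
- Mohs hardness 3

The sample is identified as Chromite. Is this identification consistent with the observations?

Perfect cleavage in one direction — Chromite has cleavage none; a mismatch.
Dark brown streak — fits Chromite (dark brown streak).
Mohs hardness 3 — Chromite has hardness 5.5; a mismatch.
2 of the observed properties are inconsistent with Chromite.

Inconsistent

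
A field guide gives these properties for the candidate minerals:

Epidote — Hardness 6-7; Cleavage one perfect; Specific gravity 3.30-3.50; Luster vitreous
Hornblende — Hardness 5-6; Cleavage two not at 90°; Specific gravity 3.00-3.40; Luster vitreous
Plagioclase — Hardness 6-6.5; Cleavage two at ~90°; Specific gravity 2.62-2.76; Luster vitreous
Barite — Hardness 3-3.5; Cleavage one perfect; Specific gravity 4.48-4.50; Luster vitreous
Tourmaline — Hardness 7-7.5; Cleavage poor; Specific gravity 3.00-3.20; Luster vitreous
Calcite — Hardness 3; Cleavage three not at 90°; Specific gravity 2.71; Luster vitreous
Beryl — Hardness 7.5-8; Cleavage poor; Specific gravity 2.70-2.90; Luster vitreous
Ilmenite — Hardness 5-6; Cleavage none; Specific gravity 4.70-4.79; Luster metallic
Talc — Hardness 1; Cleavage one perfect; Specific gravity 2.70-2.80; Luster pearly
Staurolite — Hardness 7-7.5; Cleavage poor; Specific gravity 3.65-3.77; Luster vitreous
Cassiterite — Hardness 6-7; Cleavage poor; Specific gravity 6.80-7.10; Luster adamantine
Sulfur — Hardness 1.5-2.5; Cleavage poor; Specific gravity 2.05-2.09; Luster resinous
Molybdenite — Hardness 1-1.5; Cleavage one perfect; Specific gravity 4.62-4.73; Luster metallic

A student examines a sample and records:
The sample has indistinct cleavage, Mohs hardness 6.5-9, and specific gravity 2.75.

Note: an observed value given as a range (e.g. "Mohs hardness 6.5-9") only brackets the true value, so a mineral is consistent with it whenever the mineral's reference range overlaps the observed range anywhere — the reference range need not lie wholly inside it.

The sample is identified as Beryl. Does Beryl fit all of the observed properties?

Indistinct cleavage — is consistent with Beryl (cleavage poor).
Mohs hardness 6.5-9 — is consistent with Beryl (hardness 7.5-8).
Specific gravity 2.75 — is consistent with Beryl (SG 2.70-2.90).
Nothing contradicts Beryl.

Consistent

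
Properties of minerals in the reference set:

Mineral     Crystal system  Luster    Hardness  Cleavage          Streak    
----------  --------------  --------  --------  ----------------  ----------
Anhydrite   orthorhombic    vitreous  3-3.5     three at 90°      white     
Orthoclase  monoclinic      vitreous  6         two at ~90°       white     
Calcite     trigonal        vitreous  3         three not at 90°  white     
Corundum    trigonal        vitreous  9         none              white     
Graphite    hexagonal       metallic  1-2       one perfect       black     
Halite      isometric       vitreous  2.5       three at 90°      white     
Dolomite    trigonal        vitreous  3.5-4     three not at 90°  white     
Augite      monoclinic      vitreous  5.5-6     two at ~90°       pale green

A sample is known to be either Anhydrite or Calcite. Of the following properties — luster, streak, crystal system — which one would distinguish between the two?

crystal system

Luster: both vitreous — no difference.
Streak: both white — no difference.
Crystal system: Anhydrite orthorhombic, Calcite trigonal — these differ.
Crystal system is the diagnostic property here.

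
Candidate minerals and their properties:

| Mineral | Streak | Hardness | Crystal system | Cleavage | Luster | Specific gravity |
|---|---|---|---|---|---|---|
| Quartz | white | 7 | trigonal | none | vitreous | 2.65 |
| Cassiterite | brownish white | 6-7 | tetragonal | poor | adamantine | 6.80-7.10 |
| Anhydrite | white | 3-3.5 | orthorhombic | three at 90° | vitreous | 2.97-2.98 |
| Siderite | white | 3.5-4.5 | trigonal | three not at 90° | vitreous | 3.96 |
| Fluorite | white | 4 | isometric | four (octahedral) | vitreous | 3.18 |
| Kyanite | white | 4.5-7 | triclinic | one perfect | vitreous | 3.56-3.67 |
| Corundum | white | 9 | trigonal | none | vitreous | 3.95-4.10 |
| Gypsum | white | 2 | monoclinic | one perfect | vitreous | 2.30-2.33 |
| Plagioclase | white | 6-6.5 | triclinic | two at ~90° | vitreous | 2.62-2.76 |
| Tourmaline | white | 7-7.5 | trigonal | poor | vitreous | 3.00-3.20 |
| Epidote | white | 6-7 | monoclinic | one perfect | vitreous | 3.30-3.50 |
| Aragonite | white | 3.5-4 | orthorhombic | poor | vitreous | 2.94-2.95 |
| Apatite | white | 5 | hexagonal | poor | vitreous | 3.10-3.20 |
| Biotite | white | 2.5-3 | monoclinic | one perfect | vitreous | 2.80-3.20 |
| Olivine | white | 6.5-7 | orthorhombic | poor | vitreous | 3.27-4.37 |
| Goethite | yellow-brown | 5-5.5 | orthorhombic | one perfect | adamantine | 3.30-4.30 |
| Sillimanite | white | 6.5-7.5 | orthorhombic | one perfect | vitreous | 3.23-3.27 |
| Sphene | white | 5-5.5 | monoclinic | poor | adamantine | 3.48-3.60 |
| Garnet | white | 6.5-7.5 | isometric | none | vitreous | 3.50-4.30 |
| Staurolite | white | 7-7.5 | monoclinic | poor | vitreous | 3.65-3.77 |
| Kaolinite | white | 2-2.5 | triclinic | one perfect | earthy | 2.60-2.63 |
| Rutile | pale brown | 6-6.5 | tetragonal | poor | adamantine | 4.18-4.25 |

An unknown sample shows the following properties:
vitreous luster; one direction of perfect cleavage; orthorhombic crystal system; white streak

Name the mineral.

Vitreous luster rules out Cassiterite, Goethite, Sphene, Kaolinite, Rutile.
One direction of perfect cleavage: narrows the field to Kyanite, Gypsum, Epidote, Biotite, Sillimanite.
Orthorhombic crystal system: narrows the field to Sillimanite.
White streak: every remaining candidate is consistent.
Only Sillimanite satisfies all observations.

Sillimanite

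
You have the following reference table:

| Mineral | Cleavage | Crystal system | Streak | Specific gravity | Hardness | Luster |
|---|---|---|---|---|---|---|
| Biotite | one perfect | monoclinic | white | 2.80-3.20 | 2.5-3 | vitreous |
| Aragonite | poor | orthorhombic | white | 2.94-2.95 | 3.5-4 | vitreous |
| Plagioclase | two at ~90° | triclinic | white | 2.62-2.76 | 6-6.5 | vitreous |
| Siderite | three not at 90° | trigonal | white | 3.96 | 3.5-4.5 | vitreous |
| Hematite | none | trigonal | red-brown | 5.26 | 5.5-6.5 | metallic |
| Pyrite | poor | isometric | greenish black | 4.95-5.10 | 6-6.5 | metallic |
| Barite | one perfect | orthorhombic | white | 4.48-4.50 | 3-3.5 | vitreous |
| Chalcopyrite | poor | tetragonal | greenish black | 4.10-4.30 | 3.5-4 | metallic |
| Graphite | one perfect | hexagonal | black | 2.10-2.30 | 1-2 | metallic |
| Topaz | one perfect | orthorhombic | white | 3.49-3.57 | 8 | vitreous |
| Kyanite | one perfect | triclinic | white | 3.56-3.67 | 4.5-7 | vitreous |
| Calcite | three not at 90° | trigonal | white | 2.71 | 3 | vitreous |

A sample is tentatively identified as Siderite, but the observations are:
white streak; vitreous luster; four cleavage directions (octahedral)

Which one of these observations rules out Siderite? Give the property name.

cleavage

White streak: Siderite has white streak — agrees.
Vitreous luster: Siderite has vitreous luster — agrees.
Four cleavage directions (octahedral): Siderite has cleavage three not at 90° — inconsistent.
Everything matches except the cleavage.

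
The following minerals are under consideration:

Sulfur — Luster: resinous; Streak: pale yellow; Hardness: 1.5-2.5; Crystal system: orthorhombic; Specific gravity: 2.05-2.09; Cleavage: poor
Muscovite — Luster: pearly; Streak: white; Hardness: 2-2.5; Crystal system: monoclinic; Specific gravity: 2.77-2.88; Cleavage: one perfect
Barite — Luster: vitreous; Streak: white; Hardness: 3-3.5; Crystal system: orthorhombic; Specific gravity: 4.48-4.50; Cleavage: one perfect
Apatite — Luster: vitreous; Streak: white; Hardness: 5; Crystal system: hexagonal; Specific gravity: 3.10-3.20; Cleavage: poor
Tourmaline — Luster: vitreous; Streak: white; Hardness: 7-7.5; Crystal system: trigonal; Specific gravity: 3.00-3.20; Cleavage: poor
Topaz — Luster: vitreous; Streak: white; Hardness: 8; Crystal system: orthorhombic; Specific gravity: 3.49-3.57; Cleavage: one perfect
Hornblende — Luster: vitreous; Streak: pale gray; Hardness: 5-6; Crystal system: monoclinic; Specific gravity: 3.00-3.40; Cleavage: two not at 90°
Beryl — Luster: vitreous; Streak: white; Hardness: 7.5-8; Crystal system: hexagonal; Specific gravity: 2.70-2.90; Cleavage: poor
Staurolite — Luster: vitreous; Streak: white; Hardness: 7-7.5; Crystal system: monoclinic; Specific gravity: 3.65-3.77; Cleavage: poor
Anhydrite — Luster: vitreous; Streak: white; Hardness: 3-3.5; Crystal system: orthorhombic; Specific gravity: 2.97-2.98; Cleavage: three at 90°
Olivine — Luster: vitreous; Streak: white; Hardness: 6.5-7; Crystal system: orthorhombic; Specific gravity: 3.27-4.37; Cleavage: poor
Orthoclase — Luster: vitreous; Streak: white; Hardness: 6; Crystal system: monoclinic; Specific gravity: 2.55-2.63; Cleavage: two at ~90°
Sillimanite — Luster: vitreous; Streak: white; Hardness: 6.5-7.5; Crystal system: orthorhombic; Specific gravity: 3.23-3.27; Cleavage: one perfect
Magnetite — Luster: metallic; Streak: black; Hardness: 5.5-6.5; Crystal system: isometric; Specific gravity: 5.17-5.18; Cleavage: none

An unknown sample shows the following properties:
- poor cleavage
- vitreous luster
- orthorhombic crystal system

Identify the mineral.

Olivine

Poor cleavage: narrows the field to Sulfur, Apatite, Tourmaline, Beryl, Staurolite, Olivine.
Vitreous luster eliminates Sulfur.
Orthorhombic crystal system: Olivine remains.
Only Olivine satisfies all observations.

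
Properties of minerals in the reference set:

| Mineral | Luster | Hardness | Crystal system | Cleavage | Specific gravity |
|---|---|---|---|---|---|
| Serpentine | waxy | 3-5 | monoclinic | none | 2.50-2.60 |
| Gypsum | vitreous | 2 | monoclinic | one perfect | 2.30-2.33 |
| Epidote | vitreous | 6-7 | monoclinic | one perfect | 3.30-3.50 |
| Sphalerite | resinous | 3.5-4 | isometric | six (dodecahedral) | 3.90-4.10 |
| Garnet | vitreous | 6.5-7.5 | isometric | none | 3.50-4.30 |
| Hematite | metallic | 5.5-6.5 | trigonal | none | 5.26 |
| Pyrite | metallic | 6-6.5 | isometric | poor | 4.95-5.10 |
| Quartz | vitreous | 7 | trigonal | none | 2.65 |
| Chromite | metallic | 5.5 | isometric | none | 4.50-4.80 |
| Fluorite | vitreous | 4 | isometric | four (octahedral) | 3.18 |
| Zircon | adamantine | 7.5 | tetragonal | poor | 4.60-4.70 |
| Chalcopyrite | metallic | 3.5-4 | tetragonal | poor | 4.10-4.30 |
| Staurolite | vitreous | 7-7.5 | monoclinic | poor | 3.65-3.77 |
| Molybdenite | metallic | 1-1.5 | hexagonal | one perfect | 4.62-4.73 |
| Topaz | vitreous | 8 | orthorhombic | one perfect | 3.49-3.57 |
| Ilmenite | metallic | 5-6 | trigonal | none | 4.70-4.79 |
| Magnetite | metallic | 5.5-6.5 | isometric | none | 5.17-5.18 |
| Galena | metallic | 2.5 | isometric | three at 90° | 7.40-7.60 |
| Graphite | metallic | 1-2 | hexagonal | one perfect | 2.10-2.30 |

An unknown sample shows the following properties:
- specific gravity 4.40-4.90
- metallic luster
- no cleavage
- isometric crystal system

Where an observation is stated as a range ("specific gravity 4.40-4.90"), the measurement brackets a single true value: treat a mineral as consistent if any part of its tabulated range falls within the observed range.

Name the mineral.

Chromite

Specific gravity 4.40-4.90 — Chromite, Zircon, Molybdenite, Ilmenite remain.
Metallic luster eliminates Zircon.
No cleavage eliminates Molybdenite.
Isometric crystal system is inconsistent with Ilmenite.
The only mineral consistent with every observation is Chromite.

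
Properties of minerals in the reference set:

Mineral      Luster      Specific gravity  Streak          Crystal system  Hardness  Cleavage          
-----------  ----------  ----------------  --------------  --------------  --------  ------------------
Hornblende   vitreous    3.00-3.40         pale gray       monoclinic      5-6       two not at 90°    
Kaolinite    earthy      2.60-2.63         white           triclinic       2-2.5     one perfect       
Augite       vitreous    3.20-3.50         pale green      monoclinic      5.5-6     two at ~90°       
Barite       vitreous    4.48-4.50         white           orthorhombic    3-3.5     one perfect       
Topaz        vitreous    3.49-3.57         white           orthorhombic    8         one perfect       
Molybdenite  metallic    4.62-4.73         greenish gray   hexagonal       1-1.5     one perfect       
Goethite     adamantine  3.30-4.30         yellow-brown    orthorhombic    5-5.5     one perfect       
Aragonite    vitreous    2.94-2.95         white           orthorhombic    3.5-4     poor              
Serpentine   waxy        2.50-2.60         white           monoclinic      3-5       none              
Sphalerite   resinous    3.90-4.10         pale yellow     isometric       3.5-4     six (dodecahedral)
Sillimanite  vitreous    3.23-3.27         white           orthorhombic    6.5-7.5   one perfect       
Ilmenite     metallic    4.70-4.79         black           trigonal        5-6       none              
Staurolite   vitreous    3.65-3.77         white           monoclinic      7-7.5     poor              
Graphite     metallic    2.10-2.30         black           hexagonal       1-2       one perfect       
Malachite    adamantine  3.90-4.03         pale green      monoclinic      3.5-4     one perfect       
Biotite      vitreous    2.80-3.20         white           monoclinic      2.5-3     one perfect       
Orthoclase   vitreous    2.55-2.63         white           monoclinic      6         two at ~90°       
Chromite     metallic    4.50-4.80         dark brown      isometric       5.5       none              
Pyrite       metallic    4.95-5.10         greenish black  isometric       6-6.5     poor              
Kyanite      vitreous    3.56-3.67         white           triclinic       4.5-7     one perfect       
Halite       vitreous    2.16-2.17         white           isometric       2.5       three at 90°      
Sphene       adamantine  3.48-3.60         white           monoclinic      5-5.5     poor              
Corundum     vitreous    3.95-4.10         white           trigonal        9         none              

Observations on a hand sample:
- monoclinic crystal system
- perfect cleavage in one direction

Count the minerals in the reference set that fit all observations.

Monoclinic crystal system — only Hornblende, Augite, Serpentine, Staurolite, Malachite, Biotite, Orthoclase, Sphene remain.
Perfect cleavage in one direction — Malachite, Biotite remain.
Consistent with every observation: Biotite, Malachite.
That is 2 minerals.

2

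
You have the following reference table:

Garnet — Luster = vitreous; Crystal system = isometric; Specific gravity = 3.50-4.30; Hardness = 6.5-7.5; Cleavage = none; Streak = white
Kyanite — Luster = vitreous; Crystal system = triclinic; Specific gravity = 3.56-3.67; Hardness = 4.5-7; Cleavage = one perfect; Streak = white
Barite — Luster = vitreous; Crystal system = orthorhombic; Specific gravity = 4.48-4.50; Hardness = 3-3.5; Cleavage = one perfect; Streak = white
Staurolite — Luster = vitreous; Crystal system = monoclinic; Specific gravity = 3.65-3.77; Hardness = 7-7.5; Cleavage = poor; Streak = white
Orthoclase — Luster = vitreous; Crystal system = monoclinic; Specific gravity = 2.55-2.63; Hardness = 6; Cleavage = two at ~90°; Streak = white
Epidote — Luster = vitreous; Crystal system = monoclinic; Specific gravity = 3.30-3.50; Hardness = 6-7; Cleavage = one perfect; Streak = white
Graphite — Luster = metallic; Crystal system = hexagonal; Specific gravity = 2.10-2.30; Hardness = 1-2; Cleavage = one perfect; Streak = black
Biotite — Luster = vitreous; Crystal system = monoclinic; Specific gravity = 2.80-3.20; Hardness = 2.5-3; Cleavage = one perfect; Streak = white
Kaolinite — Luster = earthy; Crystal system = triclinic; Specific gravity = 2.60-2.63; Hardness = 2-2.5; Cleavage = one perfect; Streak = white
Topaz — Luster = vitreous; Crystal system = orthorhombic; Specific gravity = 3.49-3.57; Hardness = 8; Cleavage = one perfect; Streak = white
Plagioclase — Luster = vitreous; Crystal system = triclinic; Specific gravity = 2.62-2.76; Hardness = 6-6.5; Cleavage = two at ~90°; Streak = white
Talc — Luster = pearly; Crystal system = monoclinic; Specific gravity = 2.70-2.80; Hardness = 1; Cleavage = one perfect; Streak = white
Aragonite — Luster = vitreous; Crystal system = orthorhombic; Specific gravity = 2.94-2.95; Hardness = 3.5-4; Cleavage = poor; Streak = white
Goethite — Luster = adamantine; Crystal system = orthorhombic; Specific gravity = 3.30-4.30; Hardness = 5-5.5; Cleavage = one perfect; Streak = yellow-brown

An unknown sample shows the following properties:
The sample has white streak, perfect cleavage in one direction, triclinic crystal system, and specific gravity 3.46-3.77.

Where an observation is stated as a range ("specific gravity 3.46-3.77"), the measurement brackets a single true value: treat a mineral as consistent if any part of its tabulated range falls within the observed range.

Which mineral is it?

Kyanite

White streak is inconsistent with Graphite, Goethite.
Perfect cleavage in one direction excludes Garnet, Staurolite, Orthoclase, Plagioclase, Aragonite.
Triclinic crystal system: only Kyanite, Kaolinite remain.
Specific gravity 3.46-3.77 is inconsistent with Kaolinite.
Only Kyanite satisfies all observations.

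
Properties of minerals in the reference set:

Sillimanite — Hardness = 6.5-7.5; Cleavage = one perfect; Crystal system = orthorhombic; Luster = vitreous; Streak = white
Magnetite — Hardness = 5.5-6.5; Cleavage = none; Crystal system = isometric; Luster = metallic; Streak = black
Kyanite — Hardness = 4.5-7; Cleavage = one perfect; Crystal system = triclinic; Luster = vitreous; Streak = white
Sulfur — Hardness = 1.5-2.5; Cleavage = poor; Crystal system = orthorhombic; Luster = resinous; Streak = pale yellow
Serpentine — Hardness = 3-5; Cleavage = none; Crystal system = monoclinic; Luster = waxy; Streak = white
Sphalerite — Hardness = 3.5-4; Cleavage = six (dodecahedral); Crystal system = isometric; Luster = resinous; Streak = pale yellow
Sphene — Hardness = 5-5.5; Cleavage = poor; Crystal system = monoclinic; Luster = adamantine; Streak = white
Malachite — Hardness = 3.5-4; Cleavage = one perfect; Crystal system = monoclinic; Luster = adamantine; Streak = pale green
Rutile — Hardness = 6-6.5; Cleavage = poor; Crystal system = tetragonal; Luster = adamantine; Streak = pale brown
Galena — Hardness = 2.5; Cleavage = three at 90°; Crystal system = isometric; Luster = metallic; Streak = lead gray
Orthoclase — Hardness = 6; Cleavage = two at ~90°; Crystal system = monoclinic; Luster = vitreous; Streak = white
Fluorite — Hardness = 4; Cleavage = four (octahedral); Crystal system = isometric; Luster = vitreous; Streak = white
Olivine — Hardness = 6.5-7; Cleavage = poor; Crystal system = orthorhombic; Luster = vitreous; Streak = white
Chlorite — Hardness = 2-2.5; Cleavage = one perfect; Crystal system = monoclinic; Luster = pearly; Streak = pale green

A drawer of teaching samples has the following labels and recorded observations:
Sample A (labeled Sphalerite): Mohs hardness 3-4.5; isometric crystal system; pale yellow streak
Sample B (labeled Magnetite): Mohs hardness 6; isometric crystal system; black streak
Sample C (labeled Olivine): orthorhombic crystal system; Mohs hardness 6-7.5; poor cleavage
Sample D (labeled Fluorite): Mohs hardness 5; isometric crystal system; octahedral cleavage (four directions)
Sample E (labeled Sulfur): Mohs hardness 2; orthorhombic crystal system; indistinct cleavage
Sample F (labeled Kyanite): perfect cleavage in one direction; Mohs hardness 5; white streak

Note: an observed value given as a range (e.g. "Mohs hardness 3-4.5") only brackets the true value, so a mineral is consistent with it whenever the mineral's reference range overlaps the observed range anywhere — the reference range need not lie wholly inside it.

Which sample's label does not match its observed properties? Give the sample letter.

Sample A: nothing contradicts Sphalerite.
Sample B: nothing contradicts Magnetite.
Sample C: nothing contradicts Olivine.
Sample D: Mohs hardness 5 is outside the reference for Fluorite (hardness 4) — mislabeled.
Sample E: nothing contradicts Sulfur.
Sample F: nothing contradicts Kyanite.
Sample D is the mislabeled one.

D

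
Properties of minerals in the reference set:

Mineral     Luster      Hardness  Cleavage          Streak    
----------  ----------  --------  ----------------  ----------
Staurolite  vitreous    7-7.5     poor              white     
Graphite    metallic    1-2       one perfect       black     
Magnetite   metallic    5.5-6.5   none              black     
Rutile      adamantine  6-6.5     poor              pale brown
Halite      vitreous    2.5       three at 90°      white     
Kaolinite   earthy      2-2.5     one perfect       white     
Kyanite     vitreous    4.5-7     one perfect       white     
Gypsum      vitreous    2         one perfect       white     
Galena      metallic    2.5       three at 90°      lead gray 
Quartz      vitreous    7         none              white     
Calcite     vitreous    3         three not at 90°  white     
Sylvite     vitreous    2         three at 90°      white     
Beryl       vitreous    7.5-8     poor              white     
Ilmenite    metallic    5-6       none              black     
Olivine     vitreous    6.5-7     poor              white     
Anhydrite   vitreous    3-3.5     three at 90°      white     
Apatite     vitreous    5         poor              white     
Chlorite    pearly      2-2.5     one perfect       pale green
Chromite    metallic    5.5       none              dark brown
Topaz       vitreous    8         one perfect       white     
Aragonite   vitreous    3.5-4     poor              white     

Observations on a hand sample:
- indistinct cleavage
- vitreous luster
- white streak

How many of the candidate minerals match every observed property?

5

Indistinct cleavage — narrows the field to Staurolite, Rutile, Beryl, Olivine, Apatite, Aragonite.
Vitreous luster eliminates Rutile.
White streak — every remaining candidate is consistent.
Consistent with every observation: Apatite, Aragonite, Beryl, Olivine, Staurolite.
That is 5 minerals.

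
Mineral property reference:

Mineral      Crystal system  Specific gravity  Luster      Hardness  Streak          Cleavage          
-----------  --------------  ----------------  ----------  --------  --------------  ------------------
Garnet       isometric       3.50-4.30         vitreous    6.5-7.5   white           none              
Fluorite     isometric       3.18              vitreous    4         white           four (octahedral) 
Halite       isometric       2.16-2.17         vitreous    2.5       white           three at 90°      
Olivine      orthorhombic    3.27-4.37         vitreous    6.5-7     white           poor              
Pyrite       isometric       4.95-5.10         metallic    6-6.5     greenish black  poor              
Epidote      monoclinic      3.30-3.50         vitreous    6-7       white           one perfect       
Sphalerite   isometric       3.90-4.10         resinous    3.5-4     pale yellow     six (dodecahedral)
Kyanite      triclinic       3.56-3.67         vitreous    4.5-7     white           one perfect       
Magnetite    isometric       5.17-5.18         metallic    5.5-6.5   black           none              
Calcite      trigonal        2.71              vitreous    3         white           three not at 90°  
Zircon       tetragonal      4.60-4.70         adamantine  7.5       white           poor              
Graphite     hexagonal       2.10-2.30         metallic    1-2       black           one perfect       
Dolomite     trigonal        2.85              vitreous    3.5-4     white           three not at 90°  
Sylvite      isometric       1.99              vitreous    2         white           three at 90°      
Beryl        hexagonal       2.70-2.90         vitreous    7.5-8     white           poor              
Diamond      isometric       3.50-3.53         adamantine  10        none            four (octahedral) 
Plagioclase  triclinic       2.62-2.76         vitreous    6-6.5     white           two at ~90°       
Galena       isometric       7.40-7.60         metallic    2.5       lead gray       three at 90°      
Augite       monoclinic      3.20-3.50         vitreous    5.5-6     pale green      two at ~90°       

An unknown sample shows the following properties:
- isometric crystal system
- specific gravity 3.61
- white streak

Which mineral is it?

Isometric crystal system: Garnet, Fluorite, Halite, Pyrite, Sphalerite, Magnetite, Sylvite, Diamond, Galena remain.
Specific gravity 3.61: leaves Garnet.
White streak: consistent with all remaining minerals.
Garnet is the sole remaining match.

Garnet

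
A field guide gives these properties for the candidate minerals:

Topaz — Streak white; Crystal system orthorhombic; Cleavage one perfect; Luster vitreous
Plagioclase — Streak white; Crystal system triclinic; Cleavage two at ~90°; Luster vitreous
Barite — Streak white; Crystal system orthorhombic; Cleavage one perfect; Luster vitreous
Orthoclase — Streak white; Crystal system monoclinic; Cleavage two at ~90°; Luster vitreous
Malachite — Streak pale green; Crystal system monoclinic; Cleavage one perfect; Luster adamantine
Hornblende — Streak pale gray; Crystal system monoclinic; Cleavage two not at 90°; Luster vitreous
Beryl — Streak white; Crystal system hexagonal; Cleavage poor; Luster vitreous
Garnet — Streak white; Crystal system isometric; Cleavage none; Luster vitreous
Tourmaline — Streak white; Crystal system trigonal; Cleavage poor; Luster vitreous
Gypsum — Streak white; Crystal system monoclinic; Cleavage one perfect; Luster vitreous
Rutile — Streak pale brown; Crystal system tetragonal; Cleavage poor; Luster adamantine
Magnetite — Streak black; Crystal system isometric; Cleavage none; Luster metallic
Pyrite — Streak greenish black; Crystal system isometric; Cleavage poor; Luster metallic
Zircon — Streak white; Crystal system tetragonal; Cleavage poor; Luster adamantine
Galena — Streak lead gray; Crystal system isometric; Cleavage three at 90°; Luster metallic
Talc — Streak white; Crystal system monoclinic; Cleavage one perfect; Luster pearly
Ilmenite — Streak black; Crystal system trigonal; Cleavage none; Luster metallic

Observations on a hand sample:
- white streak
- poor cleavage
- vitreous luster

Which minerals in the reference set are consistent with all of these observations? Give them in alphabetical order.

White streak — only Topaz, Plagioclase, Barite, Orthoclase, Beryl, Garnet, Tourmaline, Gypsum, Zircon, Talc remain.
Poor cleavage — Beryl, Tourmaline, Zircon remain.
Vitreous luster is inconsistent with Zircon.
Consistent with every observation: Beryl, Tourmaline.

Beryl, Tourmaline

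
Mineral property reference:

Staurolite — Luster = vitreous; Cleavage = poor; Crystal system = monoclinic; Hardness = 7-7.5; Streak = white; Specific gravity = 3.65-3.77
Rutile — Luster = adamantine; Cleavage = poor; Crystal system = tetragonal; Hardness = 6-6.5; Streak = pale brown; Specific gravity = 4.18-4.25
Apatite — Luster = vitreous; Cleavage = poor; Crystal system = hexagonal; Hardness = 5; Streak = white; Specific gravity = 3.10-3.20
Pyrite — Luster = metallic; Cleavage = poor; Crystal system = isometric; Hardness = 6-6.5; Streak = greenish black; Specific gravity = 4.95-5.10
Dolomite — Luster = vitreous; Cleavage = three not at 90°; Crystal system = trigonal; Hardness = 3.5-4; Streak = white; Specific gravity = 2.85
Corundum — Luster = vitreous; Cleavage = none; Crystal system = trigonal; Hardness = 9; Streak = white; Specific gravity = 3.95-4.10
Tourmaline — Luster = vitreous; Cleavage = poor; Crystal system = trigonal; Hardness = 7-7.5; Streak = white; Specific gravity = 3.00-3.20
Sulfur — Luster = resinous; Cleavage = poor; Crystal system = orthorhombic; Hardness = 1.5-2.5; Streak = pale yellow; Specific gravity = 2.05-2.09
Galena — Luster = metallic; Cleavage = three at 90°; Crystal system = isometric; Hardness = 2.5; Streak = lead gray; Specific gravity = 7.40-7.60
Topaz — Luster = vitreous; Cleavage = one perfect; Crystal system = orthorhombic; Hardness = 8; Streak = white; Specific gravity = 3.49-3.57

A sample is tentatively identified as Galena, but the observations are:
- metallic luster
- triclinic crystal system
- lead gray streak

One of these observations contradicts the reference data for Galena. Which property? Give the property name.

Metallic luster: Galena has metallic luster — within range.
Triclinic crystal system: Galena has isometric system — outside the reference range.
Lead gray streak: Galena has lead gray streak — within range.
The crystal system is the one property that does not fit.

crystal system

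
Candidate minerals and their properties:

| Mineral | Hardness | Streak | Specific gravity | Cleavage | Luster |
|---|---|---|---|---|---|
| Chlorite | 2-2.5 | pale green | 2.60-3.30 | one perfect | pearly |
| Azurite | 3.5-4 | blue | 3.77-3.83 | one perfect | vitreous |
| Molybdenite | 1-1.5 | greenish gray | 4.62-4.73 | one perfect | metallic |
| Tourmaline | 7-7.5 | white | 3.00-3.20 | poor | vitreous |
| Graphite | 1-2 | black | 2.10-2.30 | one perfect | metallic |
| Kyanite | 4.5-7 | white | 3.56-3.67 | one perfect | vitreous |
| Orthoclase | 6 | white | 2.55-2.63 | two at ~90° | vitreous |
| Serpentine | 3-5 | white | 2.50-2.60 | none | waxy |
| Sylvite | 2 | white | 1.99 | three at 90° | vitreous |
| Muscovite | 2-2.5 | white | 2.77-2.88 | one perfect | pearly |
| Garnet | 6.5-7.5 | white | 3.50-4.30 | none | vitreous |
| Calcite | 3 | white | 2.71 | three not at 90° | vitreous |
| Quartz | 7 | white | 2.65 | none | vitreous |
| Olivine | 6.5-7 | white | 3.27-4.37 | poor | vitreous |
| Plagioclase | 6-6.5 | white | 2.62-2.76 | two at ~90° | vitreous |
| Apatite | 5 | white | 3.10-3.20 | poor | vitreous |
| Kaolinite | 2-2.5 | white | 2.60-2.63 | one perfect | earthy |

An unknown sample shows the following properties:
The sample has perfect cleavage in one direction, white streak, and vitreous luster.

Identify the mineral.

Kyanite

Perfect cleavage in one direction — narrows the field to Chlorite, Azurite, Molybdenite, Graphite, Kyanite, Muscovite, Kaolinite.
White streak — only Kyanite, Muscovite, Kaolinite remain.
Vitreous luster — leaves Kyanite.
Kyanite is the sole remaining match.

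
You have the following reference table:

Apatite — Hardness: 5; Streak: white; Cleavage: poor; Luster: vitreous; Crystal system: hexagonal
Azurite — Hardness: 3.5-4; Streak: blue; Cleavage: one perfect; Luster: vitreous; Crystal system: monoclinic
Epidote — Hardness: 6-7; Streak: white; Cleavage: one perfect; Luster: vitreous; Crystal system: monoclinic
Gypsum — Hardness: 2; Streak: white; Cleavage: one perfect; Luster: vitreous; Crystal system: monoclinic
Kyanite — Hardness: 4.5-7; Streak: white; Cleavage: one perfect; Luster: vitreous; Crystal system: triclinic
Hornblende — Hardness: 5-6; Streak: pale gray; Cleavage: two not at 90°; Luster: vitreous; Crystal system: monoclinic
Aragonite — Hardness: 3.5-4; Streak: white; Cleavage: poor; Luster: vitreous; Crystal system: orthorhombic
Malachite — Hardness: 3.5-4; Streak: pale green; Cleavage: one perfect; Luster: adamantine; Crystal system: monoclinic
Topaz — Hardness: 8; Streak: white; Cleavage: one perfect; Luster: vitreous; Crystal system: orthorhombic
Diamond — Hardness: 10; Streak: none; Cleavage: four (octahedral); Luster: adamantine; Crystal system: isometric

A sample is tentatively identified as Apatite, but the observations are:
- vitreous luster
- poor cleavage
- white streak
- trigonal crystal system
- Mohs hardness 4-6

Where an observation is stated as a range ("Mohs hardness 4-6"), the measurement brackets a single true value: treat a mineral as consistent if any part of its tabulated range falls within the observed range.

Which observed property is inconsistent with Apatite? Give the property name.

Vitreous luster: Apatite has vitreous luster — matches.
Poor cleavage: Apatite has cleavage poor — matches.
White streak: Apatite has white streak — matches.
Trigonal crystal system: Apatite has hexagonal system — inconsistent.
Mohs hardness 4-6: Apatite has hardness 5 — matches.
The crystal system is the one property that does not fit.

crystal system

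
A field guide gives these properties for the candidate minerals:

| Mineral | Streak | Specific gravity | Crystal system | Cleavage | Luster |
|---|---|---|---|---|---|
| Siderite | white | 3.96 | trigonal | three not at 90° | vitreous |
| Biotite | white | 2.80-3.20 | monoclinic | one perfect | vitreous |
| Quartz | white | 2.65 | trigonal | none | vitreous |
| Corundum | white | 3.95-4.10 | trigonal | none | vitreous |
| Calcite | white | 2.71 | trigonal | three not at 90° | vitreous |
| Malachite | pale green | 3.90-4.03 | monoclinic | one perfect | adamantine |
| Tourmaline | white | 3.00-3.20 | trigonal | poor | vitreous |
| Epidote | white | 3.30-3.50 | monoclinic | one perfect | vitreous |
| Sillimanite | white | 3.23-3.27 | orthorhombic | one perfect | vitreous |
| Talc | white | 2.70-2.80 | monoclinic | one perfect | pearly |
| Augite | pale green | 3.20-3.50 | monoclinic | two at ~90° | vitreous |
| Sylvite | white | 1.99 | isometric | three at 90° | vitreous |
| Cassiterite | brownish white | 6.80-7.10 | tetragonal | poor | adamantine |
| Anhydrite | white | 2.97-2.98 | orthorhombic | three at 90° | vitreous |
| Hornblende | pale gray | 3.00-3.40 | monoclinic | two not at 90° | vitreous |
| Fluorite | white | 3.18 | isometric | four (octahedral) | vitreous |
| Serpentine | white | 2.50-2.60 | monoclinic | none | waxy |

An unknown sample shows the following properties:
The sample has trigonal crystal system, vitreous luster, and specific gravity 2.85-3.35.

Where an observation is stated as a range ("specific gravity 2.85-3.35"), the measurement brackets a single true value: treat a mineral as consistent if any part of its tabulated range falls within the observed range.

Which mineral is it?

Tourmaline

Trigonal crystal system — Siderite, Quartz, Corundum, Calcite, Tourmaline remain.
Vitreous luster — no further eliminations.
Specific gravity 2.85-3.35 — only Tourmaline remains.
The only mineral consistent with every observation is Tourmaline.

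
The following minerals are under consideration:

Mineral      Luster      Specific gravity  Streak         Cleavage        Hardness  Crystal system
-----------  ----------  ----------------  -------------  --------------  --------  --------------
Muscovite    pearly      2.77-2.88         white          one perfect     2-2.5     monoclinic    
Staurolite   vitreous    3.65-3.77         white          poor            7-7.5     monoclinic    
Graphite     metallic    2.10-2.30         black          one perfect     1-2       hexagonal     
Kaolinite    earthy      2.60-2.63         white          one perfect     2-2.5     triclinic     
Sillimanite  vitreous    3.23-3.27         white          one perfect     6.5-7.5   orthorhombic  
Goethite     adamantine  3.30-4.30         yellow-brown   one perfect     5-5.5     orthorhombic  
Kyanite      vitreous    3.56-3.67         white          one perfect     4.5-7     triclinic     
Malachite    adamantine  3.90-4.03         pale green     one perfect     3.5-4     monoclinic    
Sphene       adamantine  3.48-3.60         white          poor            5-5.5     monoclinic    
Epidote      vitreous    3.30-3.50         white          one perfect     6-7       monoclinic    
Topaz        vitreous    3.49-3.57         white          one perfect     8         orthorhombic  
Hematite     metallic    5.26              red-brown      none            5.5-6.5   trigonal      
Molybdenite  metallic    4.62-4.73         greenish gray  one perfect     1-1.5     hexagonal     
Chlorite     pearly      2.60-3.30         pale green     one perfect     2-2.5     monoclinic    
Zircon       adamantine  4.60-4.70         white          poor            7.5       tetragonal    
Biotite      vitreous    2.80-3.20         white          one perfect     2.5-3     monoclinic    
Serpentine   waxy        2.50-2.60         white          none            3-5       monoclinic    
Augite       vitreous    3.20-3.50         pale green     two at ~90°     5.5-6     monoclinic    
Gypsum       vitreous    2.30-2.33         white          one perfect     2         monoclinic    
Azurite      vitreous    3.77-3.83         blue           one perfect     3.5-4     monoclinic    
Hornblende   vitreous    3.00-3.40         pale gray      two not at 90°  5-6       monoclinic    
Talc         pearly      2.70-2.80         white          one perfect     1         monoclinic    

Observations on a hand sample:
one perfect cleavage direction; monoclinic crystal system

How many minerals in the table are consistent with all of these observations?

One perfect cleavage direction — leaves Muscovite, Graphite, Kaolinite, Sillimanite, Goethite, Kyanite, Malachite, Epidote, Topaz, Molybdenite, Chlorite, Biotite, Gypsum, Azurite, Talc.
Monoclinic crystal system — leaves Muscovite, Malachite, Epidote, Chlorite, Biotite, Gypsum, Azurite, Talc.
Remaining candidates: Azurite, Biotite, Chlorite, Epidote, Gypsum, Malachite, Muscovite, Talc.
That is 8 minerals.

8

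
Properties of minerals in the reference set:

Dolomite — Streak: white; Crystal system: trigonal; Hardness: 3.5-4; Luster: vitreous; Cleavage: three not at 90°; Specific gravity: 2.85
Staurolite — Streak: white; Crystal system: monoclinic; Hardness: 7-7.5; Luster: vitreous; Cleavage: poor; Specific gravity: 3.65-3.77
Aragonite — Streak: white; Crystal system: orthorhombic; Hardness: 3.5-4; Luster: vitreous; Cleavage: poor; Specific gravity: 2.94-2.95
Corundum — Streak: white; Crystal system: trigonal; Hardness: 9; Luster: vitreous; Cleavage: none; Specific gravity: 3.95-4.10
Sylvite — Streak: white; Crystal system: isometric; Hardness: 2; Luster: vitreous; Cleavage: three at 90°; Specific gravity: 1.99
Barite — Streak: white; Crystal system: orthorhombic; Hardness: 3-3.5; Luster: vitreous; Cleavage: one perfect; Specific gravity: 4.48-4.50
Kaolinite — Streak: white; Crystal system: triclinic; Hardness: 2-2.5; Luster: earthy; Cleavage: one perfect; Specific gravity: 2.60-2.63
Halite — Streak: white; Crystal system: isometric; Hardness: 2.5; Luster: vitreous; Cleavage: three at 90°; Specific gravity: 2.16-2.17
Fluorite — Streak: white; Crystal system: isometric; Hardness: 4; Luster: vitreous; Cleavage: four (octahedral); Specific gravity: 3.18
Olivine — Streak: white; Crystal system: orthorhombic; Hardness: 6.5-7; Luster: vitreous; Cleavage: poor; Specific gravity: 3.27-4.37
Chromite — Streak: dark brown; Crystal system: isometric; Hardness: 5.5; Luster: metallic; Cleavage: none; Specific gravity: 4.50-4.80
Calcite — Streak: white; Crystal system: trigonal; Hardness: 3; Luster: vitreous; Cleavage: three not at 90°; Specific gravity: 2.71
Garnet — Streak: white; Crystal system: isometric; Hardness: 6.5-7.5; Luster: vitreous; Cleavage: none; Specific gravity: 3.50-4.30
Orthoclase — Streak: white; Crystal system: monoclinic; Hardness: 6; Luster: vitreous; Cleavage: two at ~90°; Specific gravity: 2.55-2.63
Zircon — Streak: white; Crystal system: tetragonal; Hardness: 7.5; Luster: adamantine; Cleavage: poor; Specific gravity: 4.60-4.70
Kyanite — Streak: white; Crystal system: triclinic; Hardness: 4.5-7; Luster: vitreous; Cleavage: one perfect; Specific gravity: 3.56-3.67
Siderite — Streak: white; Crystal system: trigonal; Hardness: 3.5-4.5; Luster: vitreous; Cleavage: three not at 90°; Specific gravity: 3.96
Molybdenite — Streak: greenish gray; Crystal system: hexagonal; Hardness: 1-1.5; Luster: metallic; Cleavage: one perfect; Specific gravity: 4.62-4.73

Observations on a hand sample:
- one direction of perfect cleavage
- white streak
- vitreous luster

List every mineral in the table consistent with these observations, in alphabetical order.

One direction of perfect cleavage: leaves Barite, Kaolinite, Kyanite, Molybdenite.
White streak rules out Molybdenite.
Vitreous luster rules out Kaolinite.
The minerals that satisfy all observations are Barite, Kyanite.

Barite, Kyanite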